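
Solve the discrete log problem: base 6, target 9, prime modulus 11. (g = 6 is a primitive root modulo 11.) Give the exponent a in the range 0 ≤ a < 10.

Successive powers of 6 modulo 11:
  6^0=1  6^1=6  6^2=3  6^3=7  6^4=9
So 6^4 ≡ 9 (mod 11), giving a = 4.

4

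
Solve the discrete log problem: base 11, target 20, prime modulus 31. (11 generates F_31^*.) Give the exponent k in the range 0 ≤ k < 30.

16

Successive powers of 11 modulo 31:
  11^0=1  11^1=11  11^2=28  11^3=29  11^4=9  11^5=6
  11^6=4  11^7=13  11^8=19  11^9=23  11^10=5  11^11=24
  11^12=16  11^13=21  11^14=14  11^15=30  11^16=20
So 11^16 ≡ 20 (mod 31), giving k = 16.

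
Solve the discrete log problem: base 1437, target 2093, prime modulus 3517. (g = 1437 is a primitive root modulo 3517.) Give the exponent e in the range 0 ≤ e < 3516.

2135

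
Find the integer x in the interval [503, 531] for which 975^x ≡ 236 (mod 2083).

516

Compute 975^503 mod 2083 = 2054, then multiply by 975 repeatedly:
  975^503=2054  975^504=887  975^505=380  975^506=1809  975^507=1557
  975^508=1651  975^509=1649  975^510=1782  975^511=228  975^512=1502
  975^513=101  975^514=574  975^515=1406  975^516=236
Found 236 at exponent 516.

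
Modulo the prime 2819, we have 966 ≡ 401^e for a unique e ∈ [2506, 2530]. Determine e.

2518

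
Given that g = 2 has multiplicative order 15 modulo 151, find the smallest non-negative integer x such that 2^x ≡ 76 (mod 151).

14

Successive powers of 2 modulo 151:
  2^0=1  2^1=2  2^2=4  2^3=8  2^4=16  2^5=32
  2^6=64  2^7=128  2^8=105  2^9=59  2^10=118  2^11=85
  2^12=19  2^13=38  2^14=76
So 2^14 ≡ 76 (mod 151), giving x = 14.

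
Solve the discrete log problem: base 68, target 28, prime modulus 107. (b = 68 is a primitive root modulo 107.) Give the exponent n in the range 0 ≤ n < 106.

Baby-step giant-step with m = ceil(sqrt(106)) = 11.
Baby table (68^j mod 107 for j=0..10):
  0:1  1:68  2:23  3:66  4:101  5:20  6:76  7:32
  8:36  9:94  10:79
Giant step factor: 68^(-11) ≡ 73 (mod 107).
Scan 28·73^i mod 107 for i = 0, 1, …:
  i=0: 28   i=1: 11   i=2: 54   i=3: 90
  i=4: 43   i=5: 36
Match at i=5, j=8: n = 5·11 + 8 = 63.

63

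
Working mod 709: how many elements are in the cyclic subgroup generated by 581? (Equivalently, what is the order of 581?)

The order of 581 must divide p − 1 = 708 = 2^2 · 3 · 59.
Divisors: 1, 2, 3, 4, 6, 12, 59, 118, 177, 236, 354, 708.
Check each in increasing order: 581^1 ≡ 581;  581^2 ≡ 77;  581^3 ≡ 70;  581^4 ≡ 257;  581^6 ≡ 646;  581^12 ≡ 424;  581^59 ≡ 187;  581^118 ≡ 228;  581^177 ≡ 96;  581^236 ≡ 227;  581^354 ≡ 708;  581^708 ≡ 1.
Smallest exponent giving 1 is 708.

708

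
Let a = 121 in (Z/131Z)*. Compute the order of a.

65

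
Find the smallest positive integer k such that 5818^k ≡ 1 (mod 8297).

The order of 5818 must divide p − 1 = 8296 = 2^3 · 17 · 61.
Divisors: 1, 2, 4, 8, 17, 34, 61, 68, 122, 136, 244, 488, 1037, 2074, 4148, 8296.
Check each in increasing order: 5818^1 ≡ 5818;  5818^2 ≡ 5661;  5818^4 ≡ 3907;  5818^8 ≡ 6466;  5818^17 ≡ 6617;  5818^34 ≡ 1420;  5818^61 ≡ 7302;  5818^68 ≡ 229;  5818^122 ≡ 2682;  5818^136 ≡ 2659;  5818^244 ≡ 7922;  5818^488 ≡ 7873;  5818^1037 ≡ 6200;  5818^2074 ≡ 8296;  5818^4148 ≡ 1.
Smallest exponent giving 1 is 4148.

4148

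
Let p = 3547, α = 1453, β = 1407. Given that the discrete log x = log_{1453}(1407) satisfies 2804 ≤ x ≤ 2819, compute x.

Compute 1453^2804 mod 3547 = 1171, then multiply by 1453 repeatedly:
  1453^2804=1171  1453^2805=2450  1453^2806=2209  1453^2807=3189  1453^2808=1235
  1453^2809=3220  1453^2810=167  1453^2811=1455  1453^2812=103  1453^2813=685
  1453^2814=2145  1453^2815=2419  1453^2816=3277  1453^2817=1407
Found 1407 at exponent 2817.

2817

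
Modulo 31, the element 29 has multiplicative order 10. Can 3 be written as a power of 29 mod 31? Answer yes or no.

no

3 ∈ ⟨29⟩ iff 3^10 ≡ 1 (mod 31), since |⟨29⟩| = 10.
3^10 mod 31 = 25.
Since 25 ≠ 1, 3 does not lie in the subgroup.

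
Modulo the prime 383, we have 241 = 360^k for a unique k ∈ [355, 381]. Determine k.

379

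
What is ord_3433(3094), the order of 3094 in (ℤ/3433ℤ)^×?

312

The order of 3094 must divide p − 1 = 3432 = 2^3 · 3 · 11 · 13.
Divisors: 1, 2, 3, 4, 6, 8, 11, 12, 13, 22, 24, 26, 33, 39, 44, 52, 66, 78, 88, 104, 132, 143, 156, 264, 286, 312, 429, 572, 858, 1144, 1716, 3432.
Check each in increasing order: 3094^1 ≡ 3094;  3094^2 ≡ 1632;  3094^3 ≡ 2898;  3094^4 ≡ 2849;  3094^6 ≡ 1286;  3094^8 ≡ 1189;  3094^11 ≡ 2423;  3094^12 ≡ 2523;  3094^13 ≡ 2953;  3094^22 ≡ 499;  3094^24 ≡ 747;  3094^26 ≡ 389;  3094^33 ≡ 661;  3094^39 ≡ 2095;  3094^44 ≡ 1825;  3094^52 ≡ 269;  3094^66 ≡ 930;  3094^78 ≡ 1651;  3094^88 ≡ 615;  3094^104 ≡ 268;  3094^132 ≡ 3217;  3094^143 ≡ 1881;  3094^156 ≡ 3432;  3094^264 ≡ 2027;  3094^286 ≡ 2171;  3094^312 ≡ 1.
Smallest exponent giving 1 is 312.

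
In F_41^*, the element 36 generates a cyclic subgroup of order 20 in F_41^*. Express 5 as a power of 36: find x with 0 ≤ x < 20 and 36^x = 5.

Successive powers of 36 modulo 41:
  36^0=1  36^1=36  36^2=25  36^3=39  36^4=10  36^5=32
  36^6=4  36^7=21  36^8=18  36^9=33  36^10=40  36^11=5
So 36^11 ≡ 5 (mod 41), giving x = 11.

11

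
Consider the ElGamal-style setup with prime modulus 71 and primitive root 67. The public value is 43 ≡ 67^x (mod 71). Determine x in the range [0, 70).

4

Baby-step giant-step with m = ceil(sqrt(70)) = 9.
Baby table (67^j mod 71 for j=0..8):
  0:1  1:67  2:16  3:7  4:43  5:41  6:49  7:17
  8:3
Giant step factor: 67^(-9) ≡ 65 (mod 71).
Scan 43·65^i mod 71 for i = 0, 1, …:
  i=0: 43
Match at i=0, j=4: x = 0·9 + 4 = 4.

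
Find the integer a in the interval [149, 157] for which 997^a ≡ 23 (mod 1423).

Compute 997^149 mod 1423 = 248, then multiply by 997 repeatedly:
  997^149=248  997^150=1077  997^151=827  997^152=602  997^153=1111
  997^154=573  997^155=658  997^156=23
Found 23 at exponent 156.

156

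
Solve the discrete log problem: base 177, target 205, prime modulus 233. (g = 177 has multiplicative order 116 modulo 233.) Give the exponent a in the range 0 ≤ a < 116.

Baby-step giant-step with m = ceil(sqrt(116)) = 11.
Baby table (177^j mod 233 for j=0..10):
  0:1  1:177  2:107  3:66  4:32  5:72  6:162  7:15
  8:92  9:207  10:58
Giant step factor: 177^(-11) ≡ 50 (mod 233).
Scan 205·50^i mod 233 for i = 0, 1, …:
  i=0: 205   i=1: 231   i=2: 133   i=3: 126
  i=4: 9   i=5: 217   i=6: 132   i=7: 76
  i=8: 72
Match at i=8, j=5: a = 8·11 + 5 = 93.

93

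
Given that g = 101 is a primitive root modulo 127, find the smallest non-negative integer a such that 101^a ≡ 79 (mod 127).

Baby-step giant-step with m = ceil(sqrt(126)) = 12.
Baby table (101^j mod 127 for j=0..11):
  0:1  1:101  2:41  3:77  4:30  5:109  6:87  7:24
  8:11  9:95  10:70  11:85
Giant step factor: 101^(-12) ≡ 122 (mod 127).
Scan 79·122^i mod 127 for i = 0, 1, …:
  i=0: 79   i=1: 113   i=2: 70
Match at i=2, j=10: a = 2·12 + 10 = 34.

34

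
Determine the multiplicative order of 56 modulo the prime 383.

191

The order of 56 must divide p − 1 = 382 = 2 · 191.
Divisors: 1, 2, 191, 382.
Check each in increasing order: 56^1 ≡ 56;  56^2 ≡ 72;  56^191 ≡ 1.
Smallest exponent giving 1 is 191.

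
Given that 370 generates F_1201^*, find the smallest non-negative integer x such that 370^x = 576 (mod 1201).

448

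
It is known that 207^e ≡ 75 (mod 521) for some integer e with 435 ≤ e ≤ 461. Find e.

435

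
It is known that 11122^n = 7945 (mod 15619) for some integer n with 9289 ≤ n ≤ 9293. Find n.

Compute 11122^9289 mod 15619 = 11408, then multiply by 11122 repeatedly:
  11122^9289=11408  11122^9290=6639  11122^9291=7945
Found 7945 at exponent 9291.

9291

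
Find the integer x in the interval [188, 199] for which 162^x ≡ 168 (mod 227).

Compute 162^188 mod 227 = 84, then multiply by 162 repeatedly:
  162^188=84  162^189=215  162^190=99  162^191=148  162^192=141
  162^193=142  162^194=77  162^195=216  162^196=34  162^197=60
  162^198=186  162^199=168
Found 168 at exponent 199.

199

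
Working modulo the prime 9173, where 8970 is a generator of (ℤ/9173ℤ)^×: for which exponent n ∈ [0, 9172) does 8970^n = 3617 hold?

4943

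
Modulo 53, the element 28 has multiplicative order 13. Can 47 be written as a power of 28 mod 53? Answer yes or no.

47 ∈ ⟨28⟩ iff 47^13 ≡ 1 (mod 53), since |⟨28⟩| = 13.
47^13 mod 53 = 1.
Since 1 = 1, 47 lies in the subgroup.

yes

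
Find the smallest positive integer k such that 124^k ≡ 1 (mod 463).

77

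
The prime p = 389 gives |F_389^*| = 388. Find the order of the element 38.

The order of 38 must divide p − 1 = 388 = 2^2 · 97.
Divisors: 1, 2, 4, 97, 194, 388.
Check each in increasing order: 38^1 ≡ 38;  38^2 ≡ 277;  38^4 ≡ 96;  38^97 ≡ 274;  38^194 ≡ 388;  38^388 ≡ 1.
Smallest exponent giving 1 is 388.

388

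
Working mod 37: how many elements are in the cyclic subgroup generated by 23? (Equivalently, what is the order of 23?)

12

The order of 23 must divide p − 1 = 36 = 2^2 · 3^2.
Divisors: 1, 2, 3, 4, 6, 9, 12, 18, 36.
Check each in increasing order: 23^1 ≡ 23;  23^2 ≡ 11;  23^3 ≡ 31;  23^4 ≡ 10;  23^6 ≡ 36;  23^9 ≡ 6;  23^12 ≡ 1.
Smallest exponent giving 1 is 12.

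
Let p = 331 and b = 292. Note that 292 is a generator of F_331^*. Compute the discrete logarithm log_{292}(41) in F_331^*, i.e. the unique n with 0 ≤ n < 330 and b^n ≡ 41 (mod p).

Baby-step giant-step with m = ceil(sqrt(330)) = 19.
Baby table (292^j mod 331 for j=0..18):
  0:1  1:292  2:197  3:261  4:82  5:112  6:266  7:218
  8:104  9:247  10:297  11:2  12:253  13:63  14:191  15:164
  16:224  17:201  18:105
Giant step factor: 292^(-19) ≡ 148 (mod 331).
Scan 41·148^i mod 331 for i = 0, 1, …:
  i=0: 41   i=1: 110   i=2: 61   i=3: 91
  i=4: 228   i=5: 313   i=6: 315   i=7: 280
  i=8: 65   i=9: 21     …   i=16: 208
  i=17: 1
Match at i=17, j=0: n = 17·19 + 0 = 323.

323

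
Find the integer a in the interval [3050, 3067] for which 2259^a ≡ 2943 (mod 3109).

Compute 2259^3050 mod 3109 = 1929, then multiply by 2259 repeatedly:
  2259^3050=1929  2259^3051=1902  2259^3052=3089  2259^3053=1455  2259^3054=632
  2259^3055=657  2259^3056=1170  2259^3057=380  2259^3058=336  2259^3059=428
  2259^3060=3062  2259^3061=2642  2259^3062=2107  2259^3063=2943
Found 2943 at exponent 3063.

3063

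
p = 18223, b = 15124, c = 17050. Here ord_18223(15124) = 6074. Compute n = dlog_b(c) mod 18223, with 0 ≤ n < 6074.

Baby-step giant-step with m = ceil(sqrt(6074)) = 78.
Baby table (15124^j mod 18223 for j=0..77):
  0:1  1:15124  2:280  3:6984  4:5508  5:5659  6:11508  7:17342
  8:14992  9:8442  10:6470  11:12993  12:7523  13:11663  14:10795  15:3723
  16:15805  17:3729  18:15434  19:5409  20:2669  21:2011  22:177  23:16390
  24:13114  25:15227  26:9097  27:17601  28:14163  29:8070  30:11249  31:18171
  32:15364  33:3663  34:1292  35:5152  36:15523  37:2943  38:9366  39:4005
  40:16591  41:9797  42:16838  43:9710  44:13106  45:3573  46:6857  47:16398
  48:6545  49:17467  50:10300  51:6996  52:4766  53:9019  54:4201  55:10546
  56:10008  57:754  58:14121  59:10667  60:17712  61:16411  62:2704  63:2884
  64:9977  65:5708  66:5441  67:12839  68:10971  69:4989  70:10416  71:11972
  72:800  73:17351  74:5324  75:10962  76:14657  77:7896
Giant step factor: 15124^(-78) ≡ 2518 (mod 18223).
Scan 17050·2518^i mod 18223 for i = 0, 1, …:
  i=0: 17050   i=1: 16735   i=2: 7154   i=3: 9448
  i=4: 9049   i=5: 6632   i=6: 7108   i=7: 2958
  i=8: 13260   i=9: 4144     …   i=57: 18149
  i=58: 14121
Match at i=58, j=58: n = 58·78 + 58 = 4582.

4582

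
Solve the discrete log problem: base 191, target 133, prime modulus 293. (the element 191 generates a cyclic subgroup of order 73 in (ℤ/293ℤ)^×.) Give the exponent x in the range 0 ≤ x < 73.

53

Baby-step giant-step with m = ceil(sqrt(73)) = 9.
Baby table (191^j mod 293 for j=0..8):
  0:1  1:191  2:149  3:38  4:226  5:95  6:272  7:91
  8:94
Giant step factor: 191^(-9) ≡ 123 (mod 293).
Scan 133·123^i mod 293 for i = 0, 1, …:
  i=0: 133   i=1: 244   i=2: 126   i=3: 262
  i=4: 289   i=5: 94
Match at i=5, j=8: x = 5·9 + 8 = 53.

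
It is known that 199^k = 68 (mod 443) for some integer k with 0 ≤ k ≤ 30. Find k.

Compute 199^0 mod 443 = 1, then multiply by 199 repeatedly:
  199^0=1  199^1=199  199^2=174  199^3=72  199^4=152
  199^5=124  199^6=311  199^7=312  199^8=68
Found 68 at exponent 8.

8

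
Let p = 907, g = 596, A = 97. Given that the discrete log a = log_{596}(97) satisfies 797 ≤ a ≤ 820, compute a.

809

Compute 596^797 mod 907 = 458, then multiply by 596 repeatedly:
  596^797=458  596^798=868  596^799=338  596^800=94  596^801=697
  596^802=6  596^803=855  596^804=753  596^805=730  596^806=627
  596^807=8  596^808=233  596^809=97
Found 97 at exponent 809.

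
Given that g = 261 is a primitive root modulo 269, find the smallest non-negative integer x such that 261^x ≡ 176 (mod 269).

78

Baby-step giant-step with m = ceil(sqrt(268)) = 17.
Baby table (261^j mod 269 for j=0..16):
  0:1  1:261  2:64  3:26  4:61  5:50  6:138  7:241
  8:224  9:91  10:79  11:175  12:214  13:171  14:246  15:184
  16:142
Giant step factor: 261^(-17) ≡ 130 (mod 269).
Scan 176·130^i mod 269 for i = 0, 1, …:
  i=0: 176   i=1: 15   i=2: 67   i=3: 102
  i=4: 79
Match at i=4, j=10: x = 4·17 + 10 = 78.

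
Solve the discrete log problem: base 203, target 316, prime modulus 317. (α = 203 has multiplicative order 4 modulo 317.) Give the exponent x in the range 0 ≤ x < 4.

2

Successive powers of 203 modulo 317:
  203^0=1  203^1=203  203^2=316
So 203^2 ≡ 316 (mod 317), giving x = 2.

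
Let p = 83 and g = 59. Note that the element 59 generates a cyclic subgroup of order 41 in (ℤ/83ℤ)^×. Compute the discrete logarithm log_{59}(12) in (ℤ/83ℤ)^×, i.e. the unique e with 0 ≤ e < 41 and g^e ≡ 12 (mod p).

Baby-step giant-step with m = ceil(sqrt(41)) = 7.
Baby table (59^j mod 83 for j=0..6):
  0:1  1:59  2:78  3:37  4:25  5:64  6:41
Giant step factor: 59^(-7) ≡ 7 (mod 83).
Scan 12·7^i mod 83 for i = 0, 1, …:
  i=0: 12   i=1: 1
Match at i=1, j=0: e = 1·7 + 0 = 7.

7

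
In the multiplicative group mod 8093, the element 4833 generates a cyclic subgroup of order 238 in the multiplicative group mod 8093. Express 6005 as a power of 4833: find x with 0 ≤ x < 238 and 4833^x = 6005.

Baby-step giant-step with m = ceil(sqrt(238)) = 16.
Baby table (4833^j mod 8093 for j=0..15):
  0:1  1:4833  2:1491  3:3233  4:5599  5:5068  6:4226  7:5619
  8:4612  9:1674  10:5535  11:3290  12:5918  13:1032  14:2368  15:1042
Giant step factor: 4833^(-16) ≡ 6516 (mod 8093).
Scan 6005·6516^i mod 8093 for i = 0, 1, …:
  i=0: 6005   i=1: 7018   i=2: 3838   i=3: 1038
  i=4: 5953   i=5: 8092   i=6: 1577   i=7: 5715
  i=8: 3047   i=9: 2123   i=10: 2531   i=11: 6555
  i=12: 5619
Match at i=12, j=7: x = 12·16 + 7 = 199.

199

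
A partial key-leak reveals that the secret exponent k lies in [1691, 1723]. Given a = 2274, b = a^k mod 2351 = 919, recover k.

1701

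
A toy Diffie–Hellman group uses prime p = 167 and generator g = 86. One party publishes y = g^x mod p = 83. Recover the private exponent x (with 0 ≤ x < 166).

67

Baby-step giant-step with m = ceil(sqrt(166)) = 13.
Baby table (86^j mod 167 for j=0..12):
  0:1  1:86  2:48  3:120  4:133  5:82  6:38  7:95
  8:154  9:51  10:44  11:110  12:108
Giant step factor: 86^(-13) ≡ 60 (mod 167).
Scan 83·60^i mod 167 for i = 0, 1, …:
  i=0: 83   i=1: 137   i=2: 37   i=3: 49
  i=4: 101   i=5: 48
Match at i=5, j=2: x = 5·13 + 2 = 67.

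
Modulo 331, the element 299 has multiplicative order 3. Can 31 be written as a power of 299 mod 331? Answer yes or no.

yes

31 ∈ ⟨299⟩ iff 31^3 ≡ 1 (mod 331), since |⟨299⟩| = 3.
31^3 mod 331 = 1.
Since 1 = 1, 31 lies in the subgroup.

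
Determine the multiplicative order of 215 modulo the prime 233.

116

The order of 215 must divide p − 1 = 232 = 2^3 · 29.
Divisors: 1, 2, 4, 8, 29, 58, 116, 232.
Check each in increasing order: 215^1 ≡ 215;  215^2 ≡ 91;  215^4 ≡ 126;  215^8 ≡ 32;  215^29 ≡ 89;  215^58 ≡ 232;  215^116 ≡ 1.
Smallest exponent giving 1 is 116.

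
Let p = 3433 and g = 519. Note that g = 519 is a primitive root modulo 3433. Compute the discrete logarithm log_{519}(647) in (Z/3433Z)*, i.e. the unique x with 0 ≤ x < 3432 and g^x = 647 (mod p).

899

Baby-step giant-step with m = ceil(sqrt(3432)) = 59.
Baby table (519^j mod 3433 for j=0..58):
  0:1  1:519  2:1587  3:3166  4:2180  5:1963  6:2629  7:1550
  8:1128  9:1822  10:1543  11:928  12:1012  13:3412  14:2833  15:1003
  16:2174  17:2282  18:3406  19:3152  20:1780  21:343  22:2934  23:1927
  24:1110  25:2779  26:441  27:2301  28:2968  29:2408  30:140  31:567
  32:2468  33:383  34:3096  35:180  36:729  37:721  38:2  39:1038
  40:3174  41:2899  42:927  43:493  44:1825  45:3100  46:2256  47:211
  48:3086  49:1856  50:2024  51:3391  52:2233  53:2006  54:915  55:1131
  56:3379  57:2871  58:127
Giant step factor: 519^(-59) ≡ 2287 (mod 3433).
Scan 647·2287^i mod 3433 for i = 0, 1, …:
  i=0: 647   i=1: 66   i=2: 3323   i=3: 2472
  i=4: 2746   i=5: 1145   i=6: 2669   i=7: 129
  i=8: 3218   i=9: 2647     …   i=14: 360
  i=15: 2833
Match at i=15, j=14: x = 15·59 + 14 = 899.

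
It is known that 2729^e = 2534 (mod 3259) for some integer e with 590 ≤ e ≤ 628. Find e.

620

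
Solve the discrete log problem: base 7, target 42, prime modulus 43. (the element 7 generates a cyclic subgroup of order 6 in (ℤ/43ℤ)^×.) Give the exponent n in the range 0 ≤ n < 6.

Successive powers of 7 modulo 43:
  7^0=1  7^1=7  7^2=6  7^3=42
So 7^3 ≡ 42 (mod 43), giving n = 3.

3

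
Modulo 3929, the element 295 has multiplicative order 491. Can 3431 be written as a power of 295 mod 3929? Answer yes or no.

3431 ∈ ⟨295⟩ iff 3431^491 ≡ 1 (mod 3929), since |⟨295⟩| = 491.
3431^491 mod 3929 = 1643.
Since 1643 ≠ 1, 3431 does not lie in the subgroup.

no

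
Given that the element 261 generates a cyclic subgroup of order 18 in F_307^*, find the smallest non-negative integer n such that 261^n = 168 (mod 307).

4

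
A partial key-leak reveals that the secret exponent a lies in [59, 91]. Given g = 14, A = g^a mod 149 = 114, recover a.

84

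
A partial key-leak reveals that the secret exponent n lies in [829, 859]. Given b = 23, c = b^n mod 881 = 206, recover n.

831

Compute 23^829 mod 881 = 515, then multiply by 23 repeatedly:
  23^829=515  23^830=392  23^831=206
Found 206 at exponent 831.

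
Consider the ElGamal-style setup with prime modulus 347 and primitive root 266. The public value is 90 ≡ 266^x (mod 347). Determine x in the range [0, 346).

Baby-step giant-step with m = ceil(sqrt(346)) = 19.
Baby table (266^j mod 347 for j=0..18):
  0:1  1:266  2:315  3:163  4:330  5:336  6:197  7:5
  8:289  9:187  10:121  11:262  12:292  13:291  14:25  15:57
  16:241  17:258  18:269
Giant step factor: 266^(-19) ≡ 294 (mod 347).
Scan 90·294^i mod 347 for i = 0, 1, …:
  i=0: 90   i=1: 88   i=2: 194   i=3: 128
  i=4: 156   i=5: 60   i=6: 290   i=7: 245
  i=8: 201   i=9: 104     …   i=14: 185
  i=15: 258
Match at i=15, j=17: x = 15·19 + 17 = 302.

302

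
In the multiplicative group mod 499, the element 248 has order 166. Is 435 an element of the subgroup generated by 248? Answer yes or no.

yes

435 ∈ ⟨248⟩ iff 435^166 ≡ 1 (mod 499), since |⟨248⟩| = 166.
435^166 mod 499 = 1.
Since 1 = 1, 435 lies in the subgroup.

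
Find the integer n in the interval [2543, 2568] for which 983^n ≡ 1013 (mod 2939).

2552

Compute 983^2543 mod 2939 = 41, then multiply by 983 repeatedly:
  983^2543=41  983^2544=2096  983^2545=129  983^2546=430  983^2547=2413
  983^2548=206  983^2549=2646  983^2550=3  983^2551=10  983^2552=1013
Found 1013 at exponent 2552.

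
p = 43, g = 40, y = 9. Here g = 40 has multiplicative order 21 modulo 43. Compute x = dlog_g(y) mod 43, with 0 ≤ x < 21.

2

Successive powers of 40 modulo 43:
  40^0=1  40^1=40  40^2=9
So 40^2 ≡ 9 (mod 43), giving x = 2.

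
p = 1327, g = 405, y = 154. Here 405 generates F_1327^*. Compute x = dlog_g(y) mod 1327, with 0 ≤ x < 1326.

Baby-step giant-step with m = ceil(sqrt(1326)) = 37.
Baby table (405^j mod 1327 for j=0..36):
  0:1  1:405  2:804  3:505  4:167  5:1285  6:241  7:734
  8:22  9:948  10:437  11:494  12:1020  13:403  14:1321  15:224
  16:484  17:951  18:325  19:252  20:1208  21:904  22:1195  23:947
  24:32  25:1017  26:515  27:236  28:36  29:1310  30:1077  31:929
  32:704  33:1142  34:714  35:1211  36:792
Giant step factor: 405^(-37) ≡ 848 (mod 1327).
Scan 154·848^i mod 1327 for i = 0, 1, …:
  i=0: 154   i=1: 546   i=2: 1212   i=3: 678
  i=4: 353   i=5: 769   i=6: 555   i=7: 882
  i=8: 835   i=9: 789     …   i=34: 610
  i=35: 1077
Match at i=35, j=30: x = 35·37 + 30 = 1325.

1325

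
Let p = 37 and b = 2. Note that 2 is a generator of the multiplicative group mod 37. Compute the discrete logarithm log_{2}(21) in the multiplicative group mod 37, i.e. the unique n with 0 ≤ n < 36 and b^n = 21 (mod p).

22

Successive powers of 2 modulo 37:
  2^0=1  2^1=2  2^2=4  2^3=8  2^4=16  2^5=32
  2^6=27  2^7=17  2^8=34  2^9=31  2^10=25  2^11=13
  2^12=26  2^13=15  2^14=30  2^15=23  2^16=9  2^17=18
  2^18=36  2^19=35  2^20=33  2^21=29  2^22=21
So 2^22 ≡ 21 (mod 37), giving n = 22.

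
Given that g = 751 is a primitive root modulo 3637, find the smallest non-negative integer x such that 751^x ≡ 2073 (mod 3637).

2030

Baby-step giant-step with m = ceil(sqrt(3636)) = 61.
Baby table (751^j mod 3637 for j=0..60):
  0:1  1:751  2:266  3:3368  4:1653  5:1186  6:3258  7:2694
  8:1022  9:115  10:2714  11:1494  12:1798  13:971  14:1821  15:59
  16:665  17:1146  18:2314  19:2965  20:871  21:3098  22:2555  23:2106
  24:3148  25:98  26:858  27:609  28:2734  29:1966  30:3481  31:2865
  32:2148  33:1957  34:359  35:471  36:932  37:1628  38:596  39:245
  40:2145  41:3341  42:3198  43:1278  44:3247  45:1707  46:1733  47:3074
  48:2716  49:2996  50:2330  51:433  52:1490  53:2431  54:3544  55:2897
  56:721  57:3195  58:2662  59:2449  60:2514
Giant step factor: 751^(-61) ≡ 1584 (mod 3637).
Scan 2073·1584^i mod 3637 for i = 0, 1, …:
  i=0: 2073   i=1: 3058   i=2: 3025   i=3: 1671
  i=4: 2765   i=5: 812   i=6: 2347   i=7: 634
  i=8: 444   i=9: 1355     …   i=32: 1833
  i=33: 1146
Match at i=33, j=17: x = 33·61 + 17 = 2030.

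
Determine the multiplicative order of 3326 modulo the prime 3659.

3658

The order of 3326 must divide p − 1 = 3658 = 2 · 31 · 59.
Divisors: 1, 2, 31, 59, 62, 118, 1829, 3658.
Check each in increasing order: 3326^1 ≡ 3326;  3326^2 ≡ 1119;  3326^31 ≡ 2399;  3326^59 ≡ 2612;  3326^62 ≡ 3253;  3326^118 ≡ 2168;  3326^1829 ≡ 3658;  3326^3658 ≡ 1.
Smallest exponent giving 1 is 3658.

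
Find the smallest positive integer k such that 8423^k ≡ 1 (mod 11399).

The order of 8423 must divide p − 1 = 11398 = 2 · 41 · 139.
Divisors: 1, 2, 41, 82, 139, 278, 5699, 11398.
Check each in increasing order: 8423^1 ≡ 8423;  8423^2 ≡ 10952;  8423^41 ≡ 4559;  8423^82 ≡ 4104;  8423^139 ≡ 3080;  8423^278 ≡ 2432;  8423^5699 ≡ 11398;  8423^11398 ≡ 1.
Smallest exponent giving 1 is 11398.

11398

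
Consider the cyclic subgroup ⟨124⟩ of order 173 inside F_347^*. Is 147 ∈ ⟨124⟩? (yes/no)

yes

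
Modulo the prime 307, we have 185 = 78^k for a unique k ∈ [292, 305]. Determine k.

Compute 78^292 mod 307 = 146, then multiply by 78 repeatedly:
  78^292=146  78^293=29  78^294=113  78^295=218  78^296=119
  78^297=72  78^298=90  78^299=266  78^300=179  78^301=147
  78^302=107  78^303=57  78^304=148  78^305=185
Found 185 at exponent 305.

305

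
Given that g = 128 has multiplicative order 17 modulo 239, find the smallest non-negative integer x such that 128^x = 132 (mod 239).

2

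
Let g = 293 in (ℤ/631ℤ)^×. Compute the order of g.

The order of 293 must divide p − 1 = 630 = 2 · 3^2 · 5 · 7.
Divisors: 1, 2, 3, 5, 6, 7, 9, 10, 14, 15, 18, 21, 30, 35, 42, 45, 63, 70, 90, 105, 126, 210, 315, 630.
Check each in increasing order: 293^1 ≡ 293;  293^2 ≡ 33;  293^3 ≡ 204;  293^5 ≡ 422;  293^6 ≡ 601;  293^7 ≡ 44;  293^9 ≡ 190;  293^10 ≡ 142;  293^14 ≡ 43;  293^15 ≡ 610;  293^18 ≡ 133;  293^21 ≡ 630;  293^30 ≡ 441;  293^35 ≡ 588;  293^42 ≡ 1.
Smallest exponent giving 1 is 42.

42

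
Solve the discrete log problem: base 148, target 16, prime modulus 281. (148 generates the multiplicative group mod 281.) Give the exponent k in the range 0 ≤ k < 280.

Baby-step giant-step with m = ceil(sqrt(280)) = 17.
Baby table (148^j mod 281 for j=0..16):
  0:1  1:148  2:267  3:176  4:196  5:65  6:66  7:214
  8:200  9:95  10:10  11:75  12:141  13:74  14:274  15:88
  16:98
Giant step factor: 148^(-17) ≡ 13 (mod 281).
Scan 16·13^i mod 281 for i = 0, 1, …:
  i=0: 16   i=1: 208   i=2: 175   i=3: 27
  i=4: 70   i=5: 67   i=6: 28   i=7: 83
  i=8: 236   i=9: 258   i=10: 263   i=11: 47
  i=12: 49   i=13: 75
Match at i=13, j=11: k = 13·17 + 11 = 232.

232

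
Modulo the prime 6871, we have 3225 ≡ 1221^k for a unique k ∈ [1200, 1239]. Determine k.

Compute 1221^1200 mod 6871 = 3908, then multiply by 1221 repeatedly:
  1221^1200=3908  1221^1201=3194  1221^1202=4017  1221^1203=5734  1221^1204=6536
  1221^1205=3225
Found 3225 at exponent 1205.

1205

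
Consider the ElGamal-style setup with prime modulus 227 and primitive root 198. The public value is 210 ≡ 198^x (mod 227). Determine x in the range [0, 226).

Baby-step giant-step with m = ceil(sqrt(226)) = 16.
Baby table (198^j mod 227 for j=0..15):
  0:1  1:198  2:160  3:127  4:176  5:117  6:12  7:106
  8:104  9:162  10:69  11:42  12:144  13:137  14:113  15:128
Giant step factor: 198^(-16) ≡ 122 (mod 227).
Scan 210·122^i mod 227 for i = 0, 1, …:
  i=0: 210   i=1: 196   i=2: 77   i=3: 87
  i=4: 172   i=5: 100   i=6: 169   i=7: 188
  i=8: 9   i=9: 190   i=10: 26   i=11: 221
  i=12: 176
Match at i=12, j=4: x = 12·16 + 4 = 196.

196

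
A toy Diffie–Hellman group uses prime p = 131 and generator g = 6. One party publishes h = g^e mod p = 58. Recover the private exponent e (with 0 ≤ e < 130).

Baby-step giant-step with m = ceil(sqrt(130)) = 12.
Baby table (6^j mod 131 for j=0..11):
  0:1  1:6  2:36  3:85  4:117  5:47  6:20  7:120
  8:65  9:128  10:113  11:23
Giant step factor: 6^(-12) ≡ 75 (mod 131).
Scan 58·75^i mod 131 for i = 0, 1, …:
  i=0: 58   i=1: 27   i=2: 60   i=3: 46
  i=4: 44   i=5: 25   i=6: 41   i=7: 62
  i=8: 65
Match at i=8, j=8: e = 8·12 + 8 = 104.

104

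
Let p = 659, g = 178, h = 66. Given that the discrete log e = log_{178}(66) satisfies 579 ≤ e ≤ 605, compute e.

583

Compute 178^579 mod 659 = 408, then multiply by 178 repeatedly:
  178^579=408  178^580=134  178^581=128  178^582=378  178^583=66
Found 66 at exponent 583.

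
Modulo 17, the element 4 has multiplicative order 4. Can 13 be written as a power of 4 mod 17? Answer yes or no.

yes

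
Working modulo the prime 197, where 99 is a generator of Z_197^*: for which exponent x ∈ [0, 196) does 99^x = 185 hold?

Baby-step giant-step with m = ceil(sqrt(196)) = 14.
Baby table (99^j mod 197 for j=0..13):
  0:1  1:99  2:148  3:74  4:37  5:117  6:157  7:177
  8:187  9:192  10:96  11:48  12:24  13:12
Giant step factor: 99^(-14) ≡ 33 (mod 197).
Scan 185·33^i mod 197 for i = 0, 1, …:
  i=0: 185   i=1: 195   i=2: 131   i=3: 186
  i=4: 31   i=5: 38   i=6: 72   i=7: 12
Match at i=7, j=13: x = 7·14 + 13 = 111.

111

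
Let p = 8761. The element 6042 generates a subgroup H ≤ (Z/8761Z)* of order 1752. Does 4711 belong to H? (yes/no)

yes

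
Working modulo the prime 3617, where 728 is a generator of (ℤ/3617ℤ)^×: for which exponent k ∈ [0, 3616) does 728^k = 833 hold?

2922

Baby-step giant-step with m = ceil(sqrt(3616)) = 61.
Baby table (728^j mod 3617 for j=0..60):
  0:1  1:728  2:1902  3:2962  4:604  5:2055  6:2219  7:2250
  8:3116  9:589  10:1986  11:2625  12:1224  13:1290  14:2317  15:1254
  16:1428  17:1505  18:3306  19:1463  20:1666  21:1153  22:240  23:1104
  24:738  25:1948  26:280  27:1288  28:861  29:1067  30:2738  31:297
  32:2813  33:642  34:783  35:2155  36:2679  37:749  38:2722  39:3117
  40:1317  41:271  42:1970  43:1828  44:3345  45:919  46:3504  47:927
  48:2094  49:1675  50:471  51:2890  52:2443  53:2557  54:2358  55:2166
  56:3453  57:3586  58:2751  59:2527  60:2220
Giant step factor: 728^(-61) ≡ 300 (mod 3617).
Scan 833·300^i mod 3617 for i = 0, 1, …:
  i=0: 833   i=1: 327   i=2: 441   i=3: 2088
  i=4: 659   i=5: 2382   i=6: 2051   i=7: 410
  i=8: 22   i=9: 2983     …   i=46: 1237
  i=47: 2166
Match at i=47, j=55: k = 47·61 + 55 = 2922.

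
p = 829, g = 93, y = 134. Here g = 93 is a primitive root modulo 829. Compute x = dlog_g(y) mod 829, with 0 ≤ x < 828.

443

Baby-step giant-step with m = ceil(sqrt(828)) = 29.
Baby table (93^j mod 829 for j=0..28):
  0:1  1:93  2:359  3:227  4:386  5:251  6:131  7:577
  8:605  9:722  10:826  11:550  12:581  13:148  14:500  15:76
  16:436  17:756  18:672  19:321  20:9  21:8  22:744  23:385
  24:158  25:601  26:350  27:219  28:471
Giant step factor: 93^(-29) ≡ 365 (mod 829).
Scan 134·365^i mod 829 for i = 0, 1, …:
  i=0: 134   i=1: 828   i=2: 464   i=3: 244
  i=4: 357   i=5: 152   i=6: 766   i=7: 217
  i=8: 450   i=9: 108     …   i=14: 172
  i=15: 605
Match at i=15, j=8: x = 15·29 + 8 = 443.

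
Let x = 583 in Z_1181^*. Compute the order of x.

590

The order of 583 must divide p − 1 = 1180 = 2^2 · 5 · 59.
Divisors: 1, 2, 4, 5, 10, 20, 59, 118, 236, 295, 590, 1180.
Check each in increasing order: 583^1 ≡ 583;  583^2 ≡ 942;  583^4 ≡ 433;  583^5 ≡ 886;  583^10 ≡ 812;  583^20 ≡ 346;  583^59 ≡ 9;  583^118 ≡ 81;  583^236 ≡ 656;  583^295 ≡ 1180;  583^590 ≡ 1.
Smallest exponent giving 1 is 590.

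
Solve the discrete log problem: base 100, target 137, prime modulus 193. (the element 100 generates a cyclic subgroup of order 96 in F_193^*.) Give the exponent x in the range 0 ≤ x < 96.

29

Baby-step giant-step with m = ceil(sqrt(96)) = 10.
Baby table (100^j mod 193 for j=0..9):
  0:1  1:100  2:157  3:67  4:138  5:97  6:50  7:175
  8:130  9:69
Giant step factor: 100^(-10) ≡ 4 (mod 193).
Scan 137·4^i mod 193 for i = 0, 1, …:
  i=0: 137   i=1: 162   i=2: 69
Match at i=2, j=9: x = 2·10 + 9 = 29.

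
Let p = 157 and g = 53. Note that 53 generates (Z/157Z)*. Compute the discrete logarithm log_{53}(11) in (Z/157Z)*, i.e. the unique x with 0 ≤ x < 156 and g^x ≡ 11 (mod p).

56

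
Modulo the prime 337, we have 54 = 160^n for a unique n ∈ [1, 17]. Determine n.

14

Compute 160^1 mod 337 = 160, then multiply by 160 repeatedly:
  160^1=160  160^2=325  160^3=102  160^4=144  160^5=124
  160^6=294  160^7=197  160^8=179  160^9=332  160^10=211
  160^11=60  160^12=164  160^13=291  160^14=54
Found 54 at exponent 14.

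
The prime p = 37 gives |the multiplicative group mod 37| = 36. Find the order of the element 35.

36

The order of 35 must divide p − 1 = 36 = 2^2 · 3^2.
Divisors: 1, 2, 3, 4, 6, 9, 12, 18, 36.
Check each in increasing order: 35^1 ≡ 35;  35^2 ≡ 4;  35^3 ≡ 29;  35^4 ≡ 16;  35^6 ≡ 27;  35^9 ≡ 6;  35^12 ≡ 26;  35^18 ≡ 36;  35^36 ≡ 1.
Smallest exponent giving 1 is 36.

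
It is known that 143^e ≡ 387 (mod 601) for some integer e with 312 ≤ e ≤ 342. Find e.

Compute 143^312 mod 601 = 128, then multiply by 143 repeatedly:
  143^312=128  143^313=274  143^314=117  143^315=504  143^316=553
  143^317=348  143^318=482  143^319=412  143^320=18  143^321=170
  143^322=270  143^323=146  143^324=444  143^325=387
Found 387 at exponent 325.

325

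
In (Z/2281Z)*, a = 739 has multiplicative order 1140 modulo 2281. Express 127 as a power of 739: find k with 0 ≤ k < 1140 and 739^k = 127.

583

Baby-step giant-step with m = ceil(sqrt(1140)) = 34.
Baby table (739^j mod 2281 for j=0..33):
  0:1  1:739  2:962  3:1527  4:1639  5:10  6:547  7:496
  8:1584  9:423  10:100  11:908  12:398  13:2154  14:1949  15:1000
  16:2237  17:1699  18:1011  19:1242  20:876  21:1841  22:1023  23:986
  24:1015  25:1917  26:162  27:1106  28:736  29:1026  30:922  31:1620
  32:1936  33:517
Giant step factor: 739^(-34) ≡ 1267 (mod 2281).
Scan 127·1267^i mod 2281 for i = 0, 1, …:
  i=0: 127   i=1: 1239   i=2: 485   i=3: 906
  i=4: 559   i=5: 1143   i=6: 2027   i=7: 2084
  i=8: 1311   i=9: 469     …   i=16: 2236
  i=17: 10
Match at i=17, j=5: k = 17·34 + 5 = 583.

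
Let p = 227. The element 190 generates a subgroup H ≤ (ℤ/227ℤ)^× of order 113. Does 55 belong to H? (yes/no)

55 ∈ ⟨190⟩ iff 55^113 ≡ 1 (mod 227), since |⟨190⟩| = 113.
55^113 mod 227 = 226.
Since 226 ≠ 1, 55 does not lie in the subgroup.

no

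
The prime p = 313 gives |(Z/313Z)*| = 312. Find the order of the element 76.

39

The order of 76 must divide p − 1 = 312 = 2^3 · 3 · 13.
Divisors: 1, 2, 3, 4, 6, 8, 12, 13, 24, 26, 39, 52, 78, 104, 156, 312.
Check each in increasing order: 76^1 ≡ 76;  76^2 ≡ 142;  76^3 ≡ 150;  76^4 ≡ 132;  76^6 ≡ 277;  76^8 ≡ 209;  76^12 ≡ 44;  76^13 ≡ 214;  76^24 ≡ 58;  76^26 ≡ 98;  76^39 ≡ 1.
Smallest exponent giving 1 is 39.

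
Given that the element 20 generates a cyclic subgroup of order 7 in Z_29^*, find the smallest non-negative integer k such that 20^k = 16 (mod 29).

6

Successive powers of 20 modulo 29:
  20^0=1  20^1=20  20^2=23  20^3=25  20^4=7  20^5=24
  20^6=16
So 20^6 ≡ 16 (mod 29), giving k = 6.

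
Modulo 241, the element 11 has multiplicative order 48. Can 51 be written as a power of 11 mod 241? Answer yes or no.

no

51 ∈ ⟨11⟩ iff 51^48 ≡ 1 (mod 241), since |⟨11⟩| = 48.
51^48 mod 241 = 205.
Since 205 ≠ 1, 51 does not lie in the subgroup.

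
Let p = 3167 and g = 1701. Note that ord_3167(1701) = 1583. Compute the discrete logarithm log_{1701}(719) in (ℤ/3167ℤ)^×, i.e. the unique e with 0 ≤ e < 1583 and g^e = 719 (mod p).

962

Baby-step giant-step with m = ceil(sqrt(1583)) = 40.
Baby table (1701^j mod 3167 for j=0..39):
  0:1  1:1701  2:1930  3:1918  4:508  5:2684  6:1837  7:2075
  8:1537  9:1662  10:2098  11:2656  12:1714  13:1874  14:1672  15:106
  16:2954  17:1892  18:620  19:9  20:2641  21:1535  22:1427  23:1405
  24:1987  25:698  26:2840  27:1165  28:2290  29:3047  30:1735  31:2758
  32:1031  33:2380  34:954  35:1250  36:1193  37:2413  38:81  39:1600
Giant step factor: 1701^(-40) ≡ 2670 (mod 3167).
Scan 719·2670^i mod 3167 for i = 0, 1, …:
  i=0: 719   i=1: 528   i=2: 445   i=3: 525
  i=4: 1936   i=5: 576   i=6: 1925   i=7: 2876
  i=8: 2112   i=9: 1780     …   i=23: 3144
  i=24: 1930
Match at i=24, j=2: e = 24·40 + 2 = 962.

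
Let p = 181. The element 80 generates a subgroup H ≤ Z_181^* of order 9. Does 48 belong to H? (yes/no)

yes

⟨80⟩ has order 9; its elements mod 181 are {1, 39, 43, 48, 62, 65, 73, 80, 132}.
48 is in this set.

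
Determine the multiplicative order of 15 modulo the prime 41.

40

The order of 15 must divide p − 1 = 40 = 2^3 · 5.
Divisors: 1, 2, 4, 5, 8, 10, 20, 40.
Check each in increasing order: 15^1 ≡ 15;  15^2 ≡ 20;  15^4 ≡ 31;  15^5 ≡ 14;  15^8 ≡ 18;  15^10 ≡ 32;  15^20 ≡ 40;  15^40 ≡ 1.
Smallest exponent giving 1 is 40.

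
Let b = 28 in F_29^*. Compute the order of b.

The order of 28 must divide p − 1 = 28 = 2^2 · 7.
Divisors: 1, 2, 4, 7, 14, 28.
Check each in increasing order: 28^1 ≡ 28;  28^2 ≡ 1.
Smallest exponent giving 1 is 2.

2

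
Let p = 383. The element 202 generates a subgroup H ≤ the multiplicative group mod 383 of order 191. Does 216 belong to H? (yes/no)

yes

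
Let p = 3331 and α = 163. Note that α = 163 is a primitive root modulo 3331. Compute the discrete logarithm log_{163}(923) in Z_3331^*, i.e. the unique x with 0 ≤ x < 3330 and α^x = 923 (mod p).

Baby-step giant-step with m = ceil(sqrt(3330)) = 58.
Baby table (163^j mod 3331 for j=0..57):
  0:1  1:163  2:3252  3:447  4:2910  5:1328  6:3280  7:1680
  8:698  9:520  10:1485  11:2223  12:2601  13:926  14:1043  15:128
  16:878  17:3212  18:589  19:2739  20:103  21:134  22:1856  23:2738
  24:3271  25:213  26:1409  27:3159  28:1943  29:264  30:3060  31:2461
  32:1423  33:2110  34:837  35:3191  36:497  37:1067  38:709  39:2313
  40:616  41:478  42:1301  43:2210  44:482  45:1953  46:1894  47:2270
  48:269  49:544  50:2066  51:327  52:5  53:815  54:2936  55:2235
  56:1226  57:3309
Giant step factor: 163^(-58) ≡ 209 (mod 3331).
Scan 923·209^i mod 3331 for i = 0, 1, …:
  i=0: 923   i=1: 3040   i=2: 2470   i=3: 3256
  i=4: 980   i=5: 1629   i=6: 699   i=7: 2858
  i=8: 1073   i=9: 1080     …   i=52: 453
  i=53: 1409
Match at i=53, j=26: x = 53·58 + 26 = 3100.

3100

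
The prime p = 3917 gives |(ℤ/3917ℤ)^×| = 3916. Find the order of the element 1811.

3916

The order of 1811 must divide p − 1 = 3916 = 2^2 · 11 · 89.
Divisors: 1, 2, 4, 11, 22, 44, 89, 178, 356, 979, 1958, 3916.
Check each in increasing order: 1811^1 ≡ 1811;  1811^2 ≡ 1192;  1811^4 ≡ 2910;  1811^11 ≡ 1654;  1811^22 ≡ 1650;  1811^44 ≡ 185;  1811^89 ≡ 2784;  1811^178 ≡ 2830;  1811^356 ≡ 2552;  1811^979 ≡ 3082;  1811^1958 ≡ 3916;  1811^3916 ≡ 1.
Smallest exponent giving 1 is 3916.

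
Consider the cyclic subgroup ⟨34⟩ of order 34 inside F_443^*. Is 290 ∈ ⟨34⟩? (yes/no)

no

290 ∈ ⟨34⟩ iff 290^34 ≡ 1 (mod 443), since |⟨34⟩| = 34.
290^34 mod 443 = 115.
Since 115 ≠ 1, 290 does not lie in the subgroup.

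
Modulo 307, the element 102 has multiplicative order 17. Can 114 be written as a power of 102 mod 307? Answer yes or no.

⟨102⟩ has order 17; its elements mod 307 are {1, 9, 24, 64, 81, 102, 105, 114, 115, 216, 235, 269, 272, 273, 280, 299, 304}.
114 is in this set.

yes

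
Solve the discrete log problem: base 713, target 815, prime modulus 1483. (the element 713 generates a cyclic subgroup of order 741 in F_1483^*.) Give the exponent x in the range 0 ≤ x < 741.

Baby-step giant-step with m = ceil(sqrt(741)) = 28.
Baby table (713^j mod 1483 for j=0..27):
  0:1  1:713  2:1183  3:1135  4:1020  5:590  6:981  7:960
  8:817  9:1185  10:1078  11:420  12:1377  13:55  14:657  15:1296
  16:139  17:1229  18:1307  19:567  20:895  21:445  22:1406  23:1453
  24:855  25:102  26:59  27:543
Giant step factor: 713^(-28) ≡ 448 (mod 1483).
Scan 815·448^i mod 1483 for i = 0, 1, …:
  i=0: 815   i=1: 302   i=2: 343   i=3: 915
  i=4: 612   i=5: 1304   i=6: 1373   i=7: 1142
  i=8: 1464   i=9: 386   i=10: 900   i=11: 1307
Match at i=11, j=18: x = 11·28 + 18 = 326.

326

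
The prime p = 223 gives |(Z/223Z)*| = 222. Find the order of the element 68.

The order of 68 must divide p − 1 = 222 = 2 · 3 · 37.
Divisors: 1, 2, 3, 6, 37, 74, 111, 222.
Check each in increasing order: 68^1 ≡ 68;  68^2 ≡ 164;  68^3 ≡ 2;  68^6 ≡ 4;  68^37 ≡ 1.
Smallest exponent giving 1 is 37.

37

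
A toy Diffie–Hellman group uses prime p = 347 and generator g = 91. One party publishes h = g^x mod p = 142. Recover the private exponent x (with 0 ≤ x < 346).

Baby-step giant-step with m = ceil(sqrt(346)) = 19.
Baby table (91^j mod 347 for j=0..18):
  0:1  1:91  2:300  3:234  4:127  5:106  6:277  7:223
  8:167  9:276  10:132  11:214  12:42  13:5  14:108  15:112
  16:129  17:288  18:183
Giant step factor: 91^(-19) ≡ 231 (mod 347).
Scan 142·231^i mod 347 for i = 0, 1, …:
  i=0: 142   i=1: 184   i=2: 170   i=3: 59
  i=4: 96   i=5: 315   i=6: 242   i=7: 35
  i=8: 104   i=9: 81   i=10: 320   i=11: 9
  i=12: 344   i=13: 1
Match at i=13, j=0: x = 13·19 + 0 = 247.

247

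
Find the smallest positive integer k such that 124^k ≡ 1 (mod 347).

173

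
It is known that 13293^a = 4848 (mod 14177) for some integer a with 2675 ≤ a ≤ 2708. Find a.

2699

Compute 13293^2675 mod 14177 = 13407, then multiply by 13293 repeatedly:
  13293^2675=13407  13293^2676=184  13293^2677=7468  13293^2678=4770  13293^2679=8066
  13293^2680=687  13293^2681=2303  13293^2682=5636  13293^2683=8080  13293^2684=2488
  13293^2685=12220  13293^2686=394  13293^2687=6129  13293^2688=11755  13293^2689=321
  13293^2690=13953  13293^2691=13715  13293^2692=11452  13293^2693=12987  13293^2694=2862
  13293^2695=7675  13293^2696=6083  13293^2697=9888  13293^2698=6217  13293^2699=4848
Found 4848 at exponent 2699.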